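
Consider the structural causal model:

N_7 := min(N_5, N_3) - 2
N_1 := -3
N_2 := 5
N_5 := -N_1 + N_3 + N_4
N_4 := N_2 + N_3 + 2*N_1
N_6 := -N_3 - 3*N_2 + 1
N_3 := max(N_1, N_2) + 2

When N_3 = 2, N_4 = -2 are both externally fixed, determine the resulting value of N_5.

3

Setting N_3 = 2, N_4 = -2 by intervention discards those variables' equations.
N_5 = -N_1 + N_3 + N_4  [with N_1=-3, N_3=2, N_4=-2]  = 3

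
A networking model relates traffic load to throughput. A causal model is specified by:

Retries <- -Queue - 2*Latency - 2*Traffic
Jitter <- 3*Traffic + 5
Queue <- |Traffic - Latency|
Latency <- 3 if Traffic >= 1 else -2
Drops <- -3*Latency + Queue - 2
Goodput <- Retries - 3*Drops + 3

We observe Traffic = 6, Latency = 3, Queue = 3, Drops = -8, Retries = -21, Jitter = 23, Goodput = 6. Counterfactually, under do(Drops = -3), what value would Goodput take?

The intervention breaks the incoming arrows to Drops: Drops <- -3*Latency + Queue - 2 no longer applies, and Drops = -3.
Latency = 3 if Traffic >= 1 else -2  [with Traffic=6]  = 3
Queue = |Traffic - Latency|  [with Traffic=6, Latency=3]  = 3
Retries = -Queue - 2*Latency - 2*Traffic  [with Queue=3, Latency=3, Traffic=6]  = -21
Goodput = Retries - 3*Drops + 3  [with Retries=-21, Drops=-3]  = -9

-9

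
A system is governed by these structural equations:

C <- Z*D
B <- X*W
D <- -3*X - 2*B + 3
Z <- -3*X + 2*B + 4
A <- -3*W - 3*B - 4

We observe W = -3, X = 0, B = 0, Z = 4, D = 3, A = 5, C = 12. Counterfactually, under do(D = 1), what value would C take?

4

Under do(D=1), the mechanism D <- -3*X - 2*B + 3 is discarded; D is fixed at 1.
B = X*W  [with X=0, W=-3]  = 0
Z = -3*X + 2*B + 4  [with X=0, B=0]  = 4
C = Z*D  [with Z=4, D=1]  = 4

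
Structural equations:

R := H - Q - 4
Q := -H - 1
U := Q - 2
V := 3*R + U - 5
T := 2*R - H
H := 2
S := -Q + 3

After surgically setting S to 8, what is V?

-7

Intervening sets S = 8 and removes its equation (S := -Q + 3).
Since V is not a descendant of the intervened variable, it is unaffected.
Q = -H - 1  [with H=2]  = -3
U = Q - 2  [with Q=-3]  = -5
R = H - Q - 4  [with H=2, Q=-3]  = 1
V = 3*R + U - 5  [with R=1, U=-5]  = -7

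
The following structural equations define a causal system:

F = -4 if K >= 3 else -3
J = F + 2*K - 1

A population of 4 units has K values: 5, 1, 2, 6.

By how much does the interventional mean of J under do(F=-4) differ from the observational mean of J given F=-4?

Under do(F=-4), F's equation is replaced by F=-4 for every unit. Per-unit J: 5, -3, -1, 7. Mean = 2.
E[J|F=-4] averages over only the 2 units with F=-4 (K = 5, 6): J = 5, 7, mean 6.
Difference = 2 − 6 = -4.

-4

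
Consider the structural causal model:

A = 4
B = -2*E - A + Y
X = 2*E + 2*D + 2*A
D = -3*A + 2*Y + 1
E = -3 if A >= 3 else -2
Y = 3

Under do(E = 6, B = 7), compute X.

Setting E = 6, B = 7 by intervention discards those variables' equations.
D = -3*A + 2*Y + 1  [with A=4, Y=3]  = -5
X = 2*E + 2*D + 2*A  [with E=6, D=-5, A=4]  = 10

10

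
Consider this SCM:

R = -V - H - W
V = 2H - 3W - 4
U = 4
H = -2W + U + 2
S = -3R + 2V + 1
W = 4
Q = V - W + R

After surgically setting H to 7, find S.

24

The intervention breaks the incoming arrows to H: H = -2W + U + 2 no longer applies, and H = 7.
V = 2H - 3W - 4  [with H=7, W=4]  = -2
R = -V - H - W  [with V=-2, H=7, W=4]  = -9
S = -3R + 2V + 1  [with R=-9, V=-2]  = 24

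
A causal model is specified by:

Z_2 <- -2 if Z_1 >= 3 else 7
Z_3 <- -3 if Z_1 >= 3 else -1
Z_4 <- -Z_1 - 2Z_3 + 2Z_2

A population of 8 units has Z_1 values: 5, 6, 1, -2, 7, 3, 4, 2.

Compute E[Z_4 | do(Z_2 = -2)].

-2.75

Under do(Z_2=-2), Z_2's equation is replaced by Z_2=-2 for every unit. Per-unit Z_4: -3, -4, -3, 0, -5, -1, -2, -4. Mean = -2.75.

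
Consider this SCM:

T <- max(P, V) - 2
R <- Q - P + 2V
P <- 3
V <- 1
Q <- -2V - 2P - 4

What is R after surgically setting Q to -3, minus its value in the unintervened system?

9

Intervening sets Q = -3 and removes its equation (Q <- -2V - 2P - 4).
R = Q - P + 2V  [with Q=-3, P=3, V=1]  = -4
Without intervention: Q = -2V - 2P - 4  [with V=1, P=3]  = -12; R = Q - P + 2V  [with Q=-12, P=3, V=1]  = -13.
Change = -4 − (-13) = 9.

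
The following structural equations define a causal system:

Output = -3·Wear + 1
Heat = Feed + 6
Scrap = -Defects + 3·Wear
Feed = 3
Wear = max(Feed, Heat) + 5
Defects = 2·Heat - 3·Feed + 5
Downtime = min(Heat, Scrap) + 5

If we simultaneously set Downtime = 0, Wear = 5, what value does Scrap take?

1

Under do(Downtime = 0, Wear = 5), each intervened variable's structural equation is replaced by its fixed value.
Heat = Feed + 6  [with Feed=3]  = 9
Defects = 2·Heat - 3·Feed + 5  [with Heat=9, Feed=3]  = 14
Scrap = -Defects + 3·Wear  [with Defects=14, Wear=5]  = 1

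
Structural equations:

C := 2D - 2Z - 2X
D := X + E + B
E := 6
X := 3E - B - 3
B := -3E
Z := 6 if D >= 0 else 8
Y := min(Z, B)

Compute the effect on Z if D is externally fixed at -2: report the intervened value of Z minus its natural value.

2

Intervening sets D = -2 and removes its equation (D := X + E + B).
Z = 6 if D >= 0 else 8  [with D=-2]  = 8
Without intervention: B = -3E  [with E=6]  = -18; X = 3E - B - 3  [with E=6, B=-18]  = 33; D = X + E + B  [with X=33, E=6, B=-18]  = 21; Z = 6 if D >= 0 else 8  [with D=21]  = 6.
Change = 8 − 6 = 2.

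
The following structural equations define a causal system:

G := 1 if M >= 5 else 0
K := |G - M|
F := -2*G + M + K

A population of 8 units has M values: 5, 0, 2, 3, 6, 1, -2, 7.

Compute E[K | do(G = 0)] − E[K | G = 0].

do(G=0) breaks G's dependence on M. With G=0 fixed, K across the units is 5, 0, 2, 3, 6, 1, 2, 7, mean 3.25.
Observing G=0 restricts to units where G's equation naturally yields 0: M ∈ {0, 2, 3, 1, -2}. In that subpopulation K = 0, 2, 3, 1, 2, mean 1.6.
Difference = 3.25 − 1.6 = 1.65.

1.65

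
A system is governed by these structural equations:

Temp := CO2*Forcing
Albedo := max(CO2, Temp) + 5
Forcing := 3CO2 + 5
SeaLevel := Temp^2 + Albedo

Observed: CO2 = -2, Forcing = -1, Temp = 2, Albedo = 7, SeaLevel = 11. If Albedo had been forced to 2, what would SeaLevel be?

Intervening sets Albedo = 2 and removes its equation (Albedo := max(CO2, Temp) + 5).
Forcing = 3CO2 + 5  [with CO2=-2]  = -1
Temp = CO2*Forcing  [with CO2=-2, Forcing=-1]  = 2
SeaLevel = Temp^2 + Albedo  [with Temp=2, Albedo=2]  = 6

6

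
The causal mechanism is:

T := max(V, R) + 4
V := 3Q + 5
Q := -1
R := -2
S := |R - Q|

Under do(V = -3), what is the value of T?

Intervening sets V = -3 and removes its equation (V := 3Q + 5).
T = max(V, R) + 4  [with V=-3, R=-2]  = 2

2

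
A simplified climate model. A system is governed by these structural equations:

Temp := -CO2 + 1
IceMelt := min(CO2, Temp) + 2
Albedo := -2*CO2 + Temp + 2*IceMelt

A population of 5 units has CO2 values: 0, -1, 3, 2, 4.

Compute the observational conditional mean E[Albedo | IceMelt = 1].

1.5

E[Albedo|IceMelt=1] averages over only the 2 units with IceMelt=1 (CO2 = -1, 2): Albedo = 6, -3, mean 1.5.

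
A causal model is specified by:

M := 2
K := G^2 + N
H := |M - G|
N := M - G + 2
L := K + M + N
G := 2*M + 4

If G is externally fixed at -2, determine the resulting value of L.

18

do(G=-2) replaces the equation G := 2*M + 4 with the constant G = -2.
N = M - G + 2  [with M=2, G=-2]  = 6
K = G^2 + N  [with G=-2, N=6]  = 10
L = K + M + N  [with K=10, M=2, N=6]  = 18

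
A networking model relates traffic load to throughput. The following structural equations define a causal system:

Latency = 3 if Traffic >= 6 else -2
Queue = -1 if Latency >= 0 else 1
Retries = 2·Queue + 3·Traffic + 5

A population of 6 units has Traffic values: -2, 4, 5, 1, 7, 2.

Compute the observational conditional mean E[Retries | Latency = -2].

Observing Latency=-2 restricts to units where Latency's equation naturally yields -2: Traffic ∈ {-2, 4, 5, 1, 2}. In that subpopulation Retries = 1, 19, 22, 10, 13, mean 13.

13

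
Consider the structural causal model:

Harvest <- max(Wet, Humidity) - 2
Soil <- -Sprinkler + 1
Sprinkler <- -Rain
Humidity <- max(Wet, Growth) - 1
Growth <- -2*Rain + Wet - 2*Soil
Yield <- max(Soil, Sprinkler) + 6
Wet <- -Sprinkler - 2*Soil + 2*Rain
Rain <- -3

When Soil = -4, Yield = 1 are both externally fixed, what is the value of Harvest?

Under do(Soil = -4, Yield = 1), each intervened variable's structural equation is replaced by its fixed value.
Sprinkler = -Rain  [with Rain=-3]  = 3
Wet = -Sprinkler - 2*Soil + 2*Rain  [with Sprinkler=3, Soil=-4, Rain=-3]  = -1
Growth = -2*Rain + Wet - 2*Soil  [with Rain=-3, Wet=-1, Soil=-4]  = 13
Humidity = max(Wet, Growth) - 1  [with Wet=-1, Growth=13]  = 12
Harvest = max(Wet, Humidity) - 2  [with Wet=-1, Humidity=12]  = 10

10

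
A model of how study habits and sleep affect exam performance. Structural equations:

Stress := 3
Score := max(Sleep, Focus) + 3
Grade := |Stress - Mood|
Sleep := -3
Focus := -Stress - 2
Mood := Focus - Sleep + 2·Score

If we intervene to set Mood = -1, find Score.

0

The intervention breaks the incoming arrows to Mood: Mood := Focus - Sleep + 2·Score no longer applies, and Mood = -1.
Since Score is not a descendant of the intervened variable, it is unaffected.
Focus = -Stress - 2  [with Stress=3]  = -5
Score = max(Sleep, Focus) + 3  [with Sleep=-3, Focus=-5]  = 0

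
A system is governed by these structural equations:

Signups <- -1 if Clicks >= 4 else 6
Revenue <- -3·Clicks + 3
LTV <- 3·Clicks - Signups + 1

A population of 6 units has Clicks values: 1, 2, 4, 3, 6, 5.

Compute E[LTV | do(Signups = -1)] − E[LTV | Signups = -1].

-4.5

The intervention sets Signups=-1 in all 6 units regardless of Clicks. Recomputing LTV per unit gives 5, 8, 14, 11, 20, 17; average 12.5.
Observing Signups=-1 restricts to units where Signups's equation naturally yields -1: Clicks ∈ {4, 6, 5}. In that subpopulation LTV = 14, 20, 17, mean 17.
Difference = 12.5 − 17 = -4.5.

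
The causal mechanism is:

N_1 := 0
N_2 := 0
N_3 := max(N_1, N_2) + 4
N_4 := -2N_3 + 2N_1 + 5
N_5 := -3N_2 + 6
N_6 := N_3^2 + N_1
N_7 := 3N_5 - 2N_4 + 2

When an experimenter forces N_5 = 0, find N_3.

do(N_5=0) replaces the equation N_5 := -3N_2 + 6 with the constant N_5 = 0.
N_3 is not downstream of the intervention, so its value is determined by the original equations.
N_3 = max(N_1, N_2) + 4  [with N_1=0, N_2=0]  = 4

4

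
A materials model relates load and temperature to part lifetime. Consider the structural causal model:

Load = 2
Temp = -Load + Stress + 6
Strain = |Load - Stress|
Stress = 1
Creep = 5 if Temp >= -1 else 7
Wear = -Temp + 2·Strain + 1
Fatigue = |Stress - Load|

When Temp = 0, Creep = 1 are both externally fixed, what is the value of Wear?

3

The joint intervention fixes Temp = 0, Creep = 1, removing each variable's own equation.
Strain = |Load - Stress|  [with Load=2, Stress=1]  = 1
Wear = -Temp + 2·Strain + 1  [with Temp=0, Strain=1]  = 3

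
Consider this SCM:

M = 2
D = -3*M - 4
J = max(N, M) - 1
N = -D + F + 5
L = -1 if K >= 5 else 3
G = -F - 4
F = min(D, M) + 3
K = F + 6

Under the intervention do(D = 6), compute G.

-9

Under do(D=6), the mechanism D = -3*M - 4 is discarded; D is fixed at 6.
F = min(D, M) + 3  [with D=6, M=2]  = 5
G = -F - 4  [with F=5]  = -9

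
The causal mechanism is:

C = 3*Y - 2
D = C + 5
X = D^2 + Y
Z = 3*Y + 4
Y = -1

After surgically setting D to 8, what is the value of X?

The intervention breaks the incoming arrows to D: D = C + 5 no longer applies, and D = 8.
X = D^2 + Y  [with D=8, Y=-1]  = 63

63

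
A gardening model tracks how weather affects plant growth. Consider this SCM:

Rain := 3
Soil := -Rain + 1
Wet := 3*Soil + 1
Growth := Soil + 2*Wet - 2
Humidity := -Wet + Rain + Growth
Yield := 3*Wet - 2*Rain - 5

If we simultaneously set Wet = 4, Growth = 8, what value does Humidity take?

Setting Wet = 4, Growth = 8 by intervention discards those variables' equations.
Humidity = -Wet + Rain + Growth  [with Wet=4, Rain=3, Growth=8]  = 7

7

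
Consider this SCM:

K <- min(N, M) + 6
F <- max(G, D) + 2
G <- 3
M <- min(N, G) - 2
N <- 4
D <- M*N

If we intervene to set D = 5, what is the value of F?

Under do(D=5), the mechanism D <- M*N is discarded; D is fixed at 5.
F = max(G, D) + 2  [with G=3, D=5]  = 7

7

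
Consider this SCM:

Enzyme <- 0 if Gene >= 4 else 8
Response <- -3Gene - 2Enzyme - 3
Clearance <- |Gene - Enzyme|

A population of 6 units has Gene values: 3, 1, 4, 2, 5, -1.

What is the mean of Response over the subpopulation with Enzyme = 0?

-16.5

Conditioning on Enzyme=0 selects the 2 unit(s) with Gene ∈ {4, 5}. Their Response values: -15, -18. Mean = -16.5.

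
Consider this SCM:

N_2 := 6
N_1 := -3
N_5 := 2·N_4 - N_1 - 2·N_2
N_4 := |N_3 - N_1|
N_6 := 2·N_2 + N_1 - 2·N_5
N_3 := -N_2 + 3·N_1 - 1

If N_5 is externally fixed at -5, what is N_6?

The intervention breaks the incoming arrows to N_5: N_5 := 2·N_4 - N_1 - 2·N_2 no longer applies, and N_5 = -5.
N_6 = 2·N_2 + N_1 - 2·N_5  [with N_2=6, N_1=-3, N_5=-5]  = 19

19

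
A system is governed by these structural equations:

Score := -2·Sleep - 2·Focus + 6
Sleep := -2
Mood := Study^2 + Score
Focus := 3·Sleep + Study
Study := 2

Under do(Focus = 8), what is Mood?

do(Focus=8) replaces the equation Focus := 3·Sleep + Study with the constant Focus = 8.
Score = -2·Sleep - 2·Focus + 6  [with Sleep=-2, Focus=8]  = -6
Mood = Study^2 + Score  [with Study=2, Score=-6]  = -2

-2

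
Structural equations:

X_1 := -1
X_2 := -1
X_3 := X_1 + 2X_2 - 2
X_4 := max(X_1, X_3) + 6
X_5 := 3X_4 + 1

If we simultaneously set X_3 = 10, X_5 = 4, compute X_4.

The joint intervention fixes X_3 = 10, X_5 = 4, removing each variable's own equation.
X_4 = max(X_1, X_3) + 6  [with X_1=-1, X_3=10]  = 16

16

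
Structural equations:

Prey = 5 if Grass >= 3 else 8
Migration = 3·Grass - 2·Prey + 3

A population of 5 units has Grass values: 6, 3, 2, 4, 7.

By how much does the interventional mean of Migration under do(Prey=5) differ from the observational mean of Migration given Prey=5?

Under do(Prey=5), Prey's equation is replaced by Prey=5 for every unit. Per-unit Migration: 11, 2, -1, 5, 14. Mean = 6.2.
Conditioning on Prey=5 selects the 4 unit(s) with Grass ∈ {6, 3, 4, 7}. Their Migration values: 11, 2, 5, 14. Mean = 8.
Difference = 6.2 − 8 = -1.8.

-1.8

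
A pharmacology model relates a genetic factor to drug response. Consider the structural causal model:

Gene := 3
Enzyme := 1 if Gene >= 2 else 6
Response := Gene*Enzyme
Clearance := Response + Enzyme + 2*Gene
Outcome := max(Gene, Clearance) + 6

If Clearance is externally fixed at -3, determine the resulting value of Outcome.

Intervening sets Clearance = -3 and removes its equation (Clearance := Response + Enzyme + 2*Gene).
Outcome = max(Gene, Clearance) + 6  [with Gene=3, Clearance=-3]  = 9

9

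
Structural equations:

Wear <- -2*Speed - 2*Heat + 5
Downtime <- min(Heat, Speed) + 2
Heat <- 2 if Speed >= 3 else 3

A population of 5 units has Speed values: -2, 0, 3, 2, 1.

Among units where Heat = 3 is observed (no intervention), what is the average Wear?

Observing Heat=3 restricts to units where Heat's equation naturally yields 3: Speed ∈ {-2, 0, 2, 1}. In that subpopulation Wear = 3, -1, -5, -3, mean -1.5.

-1.5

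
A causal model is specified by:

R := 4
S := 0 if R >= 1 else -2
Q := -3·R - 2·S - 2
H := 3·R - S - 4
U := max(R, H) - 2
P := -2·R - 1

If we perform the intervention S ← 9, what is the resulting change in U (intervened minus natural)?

do(S=9) replaces the equation S := 0 if R >= 1 else -2 with the constant S = 9.
H = 3·R - S - 4  [with R=4, S=9]  = -1
U = max(R, H) - 2  [with R=4, H=-1]  = 2
Without intervention: S = 0 if R >= 1 else -2  [with R=4]  = 0; H = 3·R - S - 4  [with R=4, S=0]  = 8; U = max(R, H) - 2  [with R=4, H=8]  = 6.
Change = 2 − 6 = -4.

-4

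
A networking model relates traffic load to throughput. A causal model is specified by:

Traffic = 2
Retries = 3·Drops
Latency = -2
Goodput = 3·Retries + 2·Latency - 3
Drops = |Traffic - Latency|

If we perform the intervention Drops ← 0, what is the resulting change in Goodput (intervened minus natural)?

-36

do(Drops=0) replaces the equation Drops = |Traffic - Latency| with the constant Drops = 0.
Retries = 3·Drops  [with Drops=0]  = 0
Goodput = 3·Retries + 2·Latency - 3  [with Retries=0, Latency=-2]  = -7
Without intervention: Drops = |Traffic - Latency|  [with Traffic=2, Latency=-2]  = 4; Retries = 3·Drops  [with Drops=4]  = 12; Goodput = 3·Retries + 2·Latency - 3  [with Retries=12, Latency=-2]  = 29.
Change = -7 − 29 = -36.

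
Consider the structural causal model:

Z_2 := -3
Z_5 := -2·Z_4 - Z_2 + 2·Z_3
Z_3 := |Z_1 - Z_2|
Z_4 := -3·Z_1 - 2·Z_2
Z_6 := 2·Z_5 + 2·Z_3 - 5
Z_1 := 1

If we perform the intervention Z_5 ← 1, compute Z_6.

5

The intervention breaks the incoming arrows to Z_5: Z_5 := -2·Z_4 - Z_2 + 2·Z_3 no longer applies, and Z_5 = 1.
Z_3 = |Z_1 - Z_2|  [with Z_1=1, Z_2=-3]  = 4
Z_6 = 2·Z_5 + 2·Z_3 - 5  [with Z_5=1, Z_3=4]  = 5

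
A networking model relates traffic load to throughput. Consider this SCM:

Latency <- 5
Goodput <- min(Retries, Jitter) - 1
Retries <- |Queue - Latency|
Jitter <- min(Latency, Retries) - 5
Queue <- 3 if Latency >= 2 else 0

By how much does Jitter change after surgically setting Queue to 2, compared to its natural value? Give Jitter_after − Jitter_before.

1

Under do(Queue=2), the mechanism Queue <- 3 if Latency >= 2 else 0 is discarded; Queue is fixed at 2.
Retries = |Queue - Latency|  [with Queue=2, Latency=5]  = 3
Jitter = min(Latency, Retries) - 5  [with Latency=5, Retries=3]  = -2
Without intervention: Queue = 3 if Latency >= 2 else 0  [with Latency=5]  = 3; Retries = |Queue - Latency|  [with Queue=3, Latency=5]  = 2; Jitter = min(Latency, Retries) - 5  [with Latency=5, Retries=2]  = -3.
Change = -2 − (-3) = 1.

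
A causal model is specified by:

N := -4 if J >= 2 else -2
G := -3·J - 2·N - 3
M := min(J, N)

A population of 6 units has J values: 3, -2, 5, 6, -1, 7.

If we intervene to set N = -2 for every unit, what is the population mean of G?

Under do(N=-2), N's equation is replaced by N=-2 for every unit. Per-unit G: -8, 7, -14, -17, 4, -20. Mean = -8.

-8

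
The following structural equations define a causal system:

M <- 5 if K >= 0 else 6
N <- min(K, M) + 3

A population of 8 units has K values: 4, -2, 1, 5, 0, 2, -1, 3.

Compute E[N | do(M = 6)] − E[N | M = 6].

do(M=6) breaks M's dependence on K. With M=6 fixed, N across the units is 7, 1, 4, 8, 3, 5, 2, 6, mean 4.5.
Observing M=6 restricts to units where M's equation naturally yields 6: K ∈ {-2, -1}. In that subpopulation N = 1, 2, mean 1.5.
Difference = 4.5 − 1.5 = 3.

3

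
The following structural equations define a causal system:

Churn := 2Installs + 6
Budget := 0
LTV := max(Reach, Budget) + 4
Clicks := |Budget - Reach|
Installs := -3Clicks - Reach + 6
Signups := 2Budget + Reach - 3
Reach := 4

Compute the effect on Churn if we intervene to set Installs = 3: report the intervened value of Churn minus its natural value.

Under do(Installs=3), the mechanism Installs := -3Clicks - Reach + 6 is discarded; Installs is fixed at 3.
Churn = 2Installs + 6  [with Installs=3]  = 12
Without intervention: Clicks = |Budget - Reach|  [with Budget=0, Reach=4]  = 4; Installs = -3Clicks - Reach + 6  [with Clicks=4, Reach=4]  = -10; Churn = 2Installs + 6  [with Installs=-10]  = -14.
Change = 12 − (-14) = 26.

26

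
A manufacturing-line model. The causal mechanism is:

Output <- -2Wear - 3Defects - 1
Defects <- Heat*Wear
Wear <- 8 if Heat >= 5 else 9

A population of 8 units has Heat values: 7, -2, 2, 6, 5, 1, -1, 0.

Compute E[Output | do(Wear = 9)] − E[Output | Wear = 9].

-60.75

Under do(Wear=9), Wear's equation is replaced by Wear=9 for every unit. Per-unit Output: -208, 35, -73, -181, -154, -46, 8, -19. Mean = -79.75.
Conditioning on Wear=9 selects the 5 unit(s) with Heat ∈ {-2, 2, 1, -1, 0}. Their Output values: 35, -73, -46, 8, -19. Mean = -19.
Difference = -79.75 − (-19) = -60.75.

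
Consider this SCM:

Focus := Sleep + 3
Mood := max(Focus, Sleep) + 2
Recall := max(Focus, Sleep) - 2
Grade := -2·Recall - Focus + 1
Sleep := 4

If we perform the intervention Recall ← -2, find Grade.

Intervening sets Recall = -2 and removes its equation (Recall := max(Focus, Sleep) - 2).
Focus = Sleep + 3  [with Sleep=4]  = 7
Grade = -2·Recall - Focus + 1  [with Recall=-2, Focus=7]  = -2

-2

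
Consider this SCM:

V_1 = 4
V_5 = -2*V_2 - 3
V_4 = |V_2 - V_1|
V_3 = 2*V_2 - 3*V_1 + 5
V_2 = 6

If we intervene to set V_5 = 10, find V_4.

The intervention breaks the incoming arrows to V_5: V_5 = -2*V_2 - 3 no longer applies, and V_5 = 10.
Since V_4 is not a descendant of the intervened variable, it is unaffected.
V_4 = |V_2 - V_1|  [with V_2=6, V_1=4]  = 2

2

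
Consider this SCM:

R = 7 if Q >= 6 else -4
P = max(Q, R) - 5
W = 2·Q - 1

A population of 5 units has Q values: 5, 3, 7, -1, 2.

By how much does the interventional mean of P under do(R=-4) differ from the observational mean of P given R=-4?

0.95

Every unit gets R=-4 under the intervention. P values become 0, -2, 2, -6, -3; E[P|do(R=-4)] = -1.8.
Conditioning on R=-4 selects the 4 unit(s) with Q ∈ {5, 3, -1, 2}. Their P values: 0, -2, -6, -3. Mean = -2.75.
Difference = -1.8 − (-2.75) = 0.95.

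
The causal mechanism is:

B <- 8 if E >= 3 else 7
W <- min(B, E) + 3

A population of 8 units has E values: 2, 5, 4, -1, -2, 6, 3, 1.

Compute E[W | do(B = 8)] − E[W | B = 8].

-2.25

do(B=8) breaks B's dependence on E. With B=8 fixed, W across the units is 5, 8, 7, 2, 1, 9, 6, 4, mean 5.25.
Observing B=8 restricts to units where B's equation naturally yields 8: E ∈ {5, 4, 6, 3}. In that subpopulation W = 8, 7, 9, 6, mean 7.5.
Difference = 5.25 − 7.5 = -2.25.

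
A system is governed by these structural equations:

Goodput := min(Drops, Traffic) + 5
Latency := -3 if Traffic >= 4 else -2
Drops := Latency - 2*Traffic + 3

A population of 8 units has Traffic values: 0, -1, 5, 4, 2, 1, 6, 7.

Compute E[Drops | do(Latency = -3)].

Every unit gets Latency=-3 under the intervention. Drops values become 0, 2, -10, -8, -4, -2, -12, -14; E[Drops|do(Latency=-3)] = -6.

-6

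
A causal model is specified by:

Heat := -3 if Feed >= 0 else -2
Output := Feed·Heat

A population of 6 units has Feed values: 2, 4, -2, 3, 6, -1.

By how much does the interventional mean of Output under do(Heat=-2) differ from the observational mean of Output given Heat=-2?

The intervention sets Heat=-2 in all 6 units regardless of Feed. Recomputing Output per unit gives -4, -8, 4, -6, -12, 2; average -4.
E[Output|Heat=-2] averages over only the 2 units with Heat=-2 (Feed = -2, -1): Output = 4, 2, mean 3.
Difference = -4 − 3 = -7.

-7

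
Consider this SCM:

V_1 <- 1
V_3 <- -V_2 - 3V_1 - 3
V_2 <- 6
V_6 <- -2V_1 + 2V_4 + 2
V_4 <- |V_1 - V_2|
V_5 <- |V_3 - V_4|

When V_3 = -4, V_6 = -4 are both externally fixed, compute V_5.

The joint intervention fixes V_3 = -4, V_6 = -4, removing each variable's own equation.
V_4 = |V_1 - V_2|  [with V_1=1, V_2=6]  = 5
V_5 = |V_3 - V_4|  [with V_3=-4, V_4=5]  = 9

9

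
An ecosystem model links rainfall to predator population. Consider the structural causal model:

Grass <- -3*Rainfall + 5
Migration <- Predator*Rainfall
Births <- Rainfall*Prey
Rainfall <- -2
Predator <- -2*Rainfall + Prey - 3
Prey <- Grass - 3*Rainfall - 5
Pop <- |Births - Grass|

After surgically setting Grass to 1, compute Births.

-4

do(Grass=1) replaces the equation Grass <- -3*Rainfall + 5 with the constant Grass = 1.
Prey = Grass - 3*Rainfall - 5  [with Grass=1, Rainfall=-2]  = 2
Births = Rainfall*Prey  [with Rainfall=-2, Prey=2]  = -4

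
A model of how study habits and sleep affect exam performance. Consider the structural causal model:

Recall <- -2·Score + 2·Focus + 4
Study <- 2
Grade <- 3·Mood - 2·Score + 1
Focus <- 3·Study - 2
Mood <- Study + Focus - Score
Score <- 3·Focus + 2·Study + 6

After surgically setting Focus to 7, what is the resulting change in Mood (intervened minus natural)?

Under do(Focus=7), the mechanism Focus <- 3·Study - 2 is discarded; Focus is fixed at 7.
Score = 3·Focus + 2·Study + 6  [with Focus=7, Study=2]  = 31
Mood = Study + Focus - Score  [with Study=2, Focus=7, Score=31]  = -22
Without intervention: Focus = 3·Study - 2  [with Study=2]  = 4; Score = 3·Focus + 2·Study + 6  [with Focus=4, Study=2]  = 22; Mood = Study + Focus - Score  [with Study=2, Focus=4, Score=22]  = -16.
Change = -22 − (-16) = -6.

-6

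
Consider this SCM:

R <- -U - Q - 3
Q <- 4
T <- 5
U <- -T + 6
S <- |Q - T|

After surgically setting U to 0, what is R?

-7

The intervention breaks the incoming arrows to U: U <- -T + 6 no longer applies, and U = 0.
R = -U - Q - 3  [with U=0, Q=4]  = -7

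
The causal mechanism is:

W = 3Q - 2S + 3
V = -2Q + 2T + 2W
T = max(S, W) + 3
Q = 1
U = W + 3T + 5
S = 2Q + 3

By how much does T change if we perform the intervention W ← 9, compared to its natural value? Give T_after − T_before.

The intervention breaks the incoming arrows to W: W = 3Q - 2S + 3 no longer applies, and W = 9.
S = 2Q + 3  [with Q=1]  = 5
T = max(S, W) + 3  [with S=5, W=9]  = 12
Without intervention: S = 2Q + 3  [with Q=1]  = 5; W = 3Q - 2S + 3  [with Q=1, S=5]  = -4; T = max(S, W) + 3  [with S=5, W=-4]  = 8.
Change = 12 − 8 = 4.

4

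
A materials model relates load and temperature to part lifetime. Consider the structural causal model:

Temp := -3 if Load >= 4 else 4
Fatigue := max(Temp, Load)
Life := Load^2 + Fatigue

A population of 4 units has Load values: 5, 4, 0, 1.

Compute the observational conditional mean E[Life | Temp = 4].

Conditioning on Temp=4 selects the 2 unit(s) with Load ∈ {0, 1}. Their Life values: 4, 5. Mean = 4.5.

4.5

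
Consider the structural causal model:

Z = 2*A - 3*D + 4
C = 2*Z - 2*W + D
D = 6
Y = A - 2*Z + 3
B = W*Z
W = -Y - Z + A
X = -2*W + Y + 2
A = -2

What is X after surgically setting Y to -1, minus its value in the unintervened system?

-114

do(Y=-1) replaces the equation Y = A - 2*Z + 3 with the constant Y = -1.
Z = 2*A - 3*D + 4  [with A=-2, D=6]  = -18
W = -Y - Z + A  [with Y=-1, Z=-18, A=-2]  = 17
X = -2*W + Y + 2  [with W=17, Y=-1]  = -33
Without intervention: Z = 2*A - 3*D + 4  [with A=-2, D=6]  = -18; Y = A - 2*Z + 3  [with A=-2, Z=-18]  = 37; W = -Y - Z + A  [with Y=37, Z=-18, A=-2]  = -21; X = -2*W + Y + 2  [with W=-21, Y=37]  = 81.
Change = -33 − 81 = -114.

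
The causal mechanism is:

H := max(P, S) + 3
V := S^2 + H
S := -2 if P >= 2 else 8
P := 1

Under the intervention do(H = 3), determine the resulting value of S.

Under do(H=3), the mechanism H := max(P, S) + 3 is discarded; H is fixed at 3.
Since S is not a descendant of the intervened variable, it is unaffected.
S = -2 if P >= 2 else 8  [with P=1]  = 8

8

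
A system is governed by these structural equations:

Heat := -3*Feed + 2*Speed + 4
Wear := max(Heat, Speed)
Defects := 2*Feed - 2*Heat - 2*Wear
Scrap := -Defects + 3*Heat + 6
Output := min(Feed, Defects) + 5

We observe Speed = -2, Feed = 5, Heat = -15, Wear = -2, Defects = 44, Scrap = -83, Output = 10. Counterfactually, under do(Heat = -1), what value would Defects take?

14

do(Heat=-1) replaces the equation Heat := -3*Feed + 2*Speed + 4 with the constant Heat = -1.
Wear = max(Heat, Speed)  [with Heat=-1, Speed=-2]  = -1
Defects = 2*Feed - 2*Heat - 2*Wear  [with Feed=5, Heat=-1, Wear=-1]  = 14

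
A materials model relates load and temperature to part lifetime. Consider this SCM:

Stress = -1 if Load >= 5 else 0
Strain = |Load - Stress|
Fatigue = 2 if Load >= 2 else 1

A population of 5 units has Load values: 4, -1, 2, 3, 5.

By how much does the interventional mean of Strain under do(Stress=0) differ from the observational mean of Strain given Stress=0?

Under do(Stress=0), Stress's equation is replaced by Stress=0 for every unit. Per-unit Strain: 4, 1, 2, 3, 5. Mean = 3.
E[Strain|Stress=0] averages over only the 4 units with Stress=0 (Load = 4, -1, 2, 3): Strain = 4, 1, 2, 3, mean 2.5.
Difference = 3 − 2.5 = 0.5.

0.5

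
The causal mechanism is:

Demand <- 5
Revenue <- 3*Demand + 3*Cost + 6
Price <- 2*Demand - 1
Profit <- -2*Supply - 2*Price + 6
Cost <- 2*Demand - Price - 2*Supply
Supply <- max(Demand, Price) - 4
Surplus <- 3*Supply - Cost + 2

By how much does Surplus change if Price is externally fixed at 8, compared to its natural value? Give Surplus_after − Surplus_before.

-6

Under do(Price=8), the mechanism Price <- 2*Demand - 1 is discarded; Price is fixed at 8.
Supply = max(Demand, Price) - 4  [with Demand=5, Price=8]  = 4
Cost = 2*Demand - Price - 2*Supply  [with Demand=5, Price=8, Supply=4]  = -6
Surplus = 3*Supply - Cost + 2  [with Supply=4, Cost=-6]  = 20
Without intervention: Price = 2*Demand - 1  [with Demand=5]  = 9; Supply = max(Demand, Price) - 4  [with Demand=5, Price=9]  = 5; Cost = 2*Demand - Price - 2*Supply  [with Demand=5, Price=9, Supply=5]  = -9; Surplus = 3*Supply - Cost + 2  [with Supply=5, Cost=-9]  = 26.
Change = 20 − 26 = -6.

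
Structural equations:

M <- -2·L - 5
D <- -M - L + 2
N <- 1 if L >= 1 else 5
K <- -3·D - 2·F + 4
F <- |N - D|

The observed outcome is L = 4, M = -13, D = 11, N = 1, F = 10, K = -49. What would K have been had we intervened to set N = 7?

-37

Under do(N=7), the mechanism N <- 1 if L >= 1 else 5 is discarded; N is fixed at 7.
M = -2·L - 5  [with L=4]  = -13
D = -M - L + 2  [with M=-13, L=4]  = 11
F = |N - D|  [with N=7, D=11]  = 4
K = -3·D - 2·F + 4  [with D=11, F=4]  = -37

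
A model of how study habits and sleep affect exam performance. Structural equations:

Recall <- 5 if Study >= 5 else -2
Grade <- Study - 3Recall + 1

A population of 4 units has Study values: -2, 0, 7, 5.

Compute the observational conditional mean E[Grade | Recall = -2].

6

E[Grade|Recall=-2] averages over only the 2 units with Recall=-2 (Study = -2, 0): Grade = 5, 7, mean 6.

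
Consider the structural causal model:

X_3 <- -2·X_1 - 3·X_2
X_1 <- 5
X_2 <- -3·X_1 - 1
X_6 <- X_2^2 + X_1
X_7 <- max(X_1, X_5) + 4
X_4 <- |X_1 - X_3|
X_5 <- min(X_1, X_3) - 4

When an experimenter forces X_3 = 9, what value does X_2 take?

-16

Under do(X_3=9), the mechanism X_3 <- -2·X_1 - 3·X_2 is discarded; X_3 is fixed at 9.
Since X_2 is not a descendant of the intervened variable, it is unaffected.
X_2 = -3·X_1 - 1  [with X_1=5]  = -16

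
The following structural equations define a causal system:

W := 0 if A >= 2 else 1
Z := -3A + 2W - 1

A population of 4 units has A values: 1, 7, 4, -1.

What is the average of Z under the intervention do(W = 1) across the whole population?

Under do(W=1), W's equation is replaced by W=1 for every unit. Per-unit Z: -2, -20, -11, 4. Mean = -7.25.

-7.25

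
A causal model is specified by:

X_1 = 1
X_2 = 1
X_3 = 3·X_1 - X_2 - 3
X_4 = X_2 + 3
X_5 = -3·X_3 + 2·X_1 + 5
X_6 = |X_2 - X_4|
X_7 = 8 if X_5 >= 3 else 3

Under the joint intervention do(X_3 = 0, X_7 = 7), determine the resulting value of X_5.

Setting X_3 = 0, X_7 = 7 by intervention discards those variables' equations.
X_5 = -3·X_3 + 2·X_1 + 5  [with X_3=0, X_1=1]  = 7

7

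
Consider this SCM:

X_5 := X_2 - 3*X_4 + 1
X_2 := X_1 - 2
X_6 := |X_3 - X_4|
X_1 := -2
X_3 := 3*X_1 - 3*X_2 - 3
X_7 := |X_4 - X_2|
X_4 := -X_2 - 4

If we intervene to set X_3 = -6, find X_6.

6

The intervention breaks the incoming arrows to X_3: X_3 := 3*X_1 - 3*X_2 - 3 no longer applies, and X_3 = -6.
X_2 = X_1 - 2  [with X_1=-2]  = -4
X_4 = -X_2 - 4  [with X_2=-4]  = 0
X_6 = |X_3 - X_4|  [with X_3=-6, X_4=0]  = 6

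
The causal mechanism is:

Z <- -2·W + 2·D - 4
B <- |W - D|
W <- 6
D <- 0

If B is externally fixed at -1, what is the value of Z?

-16

Under do(B=-1), the mechanism B <- |W - D| is discarded; B is fixed at -1.
Since Z is not a descendant of the intervened variable, it is unaffected.
Z = -2·W + 2·D - 4  [with W=6, D=0]  = -16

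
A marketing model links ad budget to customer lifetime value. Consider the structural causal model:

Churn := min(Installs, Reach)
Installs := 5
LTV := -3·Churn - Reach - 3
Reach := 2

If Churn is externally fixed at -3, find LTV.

4

The intervention breaks the incoming arrows to Churn: Churn := min(Installs, Reach) no longer applies, and Churn = -3.
LTV = -3·Churn - Reach - 3  [with Churn=-3, Reach=2]  = 4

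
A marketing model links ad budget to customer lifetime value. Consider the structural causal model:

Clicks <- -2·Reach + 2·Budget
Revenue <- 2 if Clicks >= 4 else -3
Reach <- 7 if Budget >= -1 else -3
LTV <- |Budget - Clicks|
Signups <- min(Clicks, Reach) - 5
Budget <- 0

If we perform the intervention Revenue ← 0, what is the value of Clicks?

do(Revenue=0) replaces the equation Revenue <- 2 if Clicks >= 4 else -3 with the constant Revenue = 0.
Clicks is not downstream of the intervention, so its value is determined by the original equations.
Reach = 7 if Budget >= -1 else -3  [with Budget=0]  = 7
Clicks = -2·Reach + 2·Budget  [with Reach=7, Budget=0]  = -14

-14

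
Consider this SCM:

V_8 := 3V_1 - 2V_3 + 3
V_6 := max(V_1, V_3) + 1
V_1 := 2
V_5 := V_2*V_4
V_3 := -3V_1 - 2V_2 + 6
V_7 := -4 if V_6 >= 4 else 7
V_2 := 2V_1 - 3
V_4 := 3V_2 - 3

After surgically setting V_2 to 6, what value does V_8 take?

do(V_2=6) replaces the equation V_2 := 2V_1 - 3 with the constant V_2 = 6.
V_3 = -3V_1 - 2V_2 + 6  [with V_1=2, V_2=6]  = -12
V_8 = 3V_1 - 2V_3 + 3  [with V_1=2, V_3=-12]  = 33

33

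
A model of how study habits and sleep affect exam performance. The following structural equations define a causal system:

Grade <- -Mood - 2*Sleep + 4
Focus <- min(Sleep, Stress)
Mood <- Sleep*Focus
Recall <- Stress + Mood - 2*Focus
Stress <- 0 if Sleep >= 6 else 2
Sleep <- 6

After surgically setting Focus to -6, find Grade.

28

The intervention breaks the incoming arrows to Focus: Focus <- min(Sleep, Stress) no longer applies, and Focus = -6.
Mood = Sleep*Focus  [with Sleep=6, Focus=-6]  = -36
Grade = -Mood - 2*Sleep + 4  [with Mood=-36, Sleep=6]  = 28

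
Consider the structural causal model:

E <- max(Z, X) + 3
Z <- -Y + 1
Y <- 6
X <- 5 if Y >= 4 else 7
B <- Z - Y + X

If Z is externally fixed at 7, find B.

6

Under do(Z=7), the mechanism Z <- -Y + 1 is discarded; Z is fixed at 7.
X = 5 if Y >= 4 else 7  [with Y=6]  = 5
B = Z - Y + X  [with Z=7, Y=6, X=5]  = 6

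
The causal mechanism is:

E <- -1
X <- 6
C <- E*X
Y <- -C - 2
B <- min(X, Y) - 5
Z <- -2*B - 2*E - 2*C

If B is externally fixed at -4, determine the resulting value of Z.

The intervention breaks the incoming arrows to B: B <- min(X, Y) - 5 no longer applies, and B = -4.
C = E*X  [with E=-1, X=6]  = -6
Z = -2*B - 2*E - 2*C  [with B=-4, E=-1, C=-6]  = 22

22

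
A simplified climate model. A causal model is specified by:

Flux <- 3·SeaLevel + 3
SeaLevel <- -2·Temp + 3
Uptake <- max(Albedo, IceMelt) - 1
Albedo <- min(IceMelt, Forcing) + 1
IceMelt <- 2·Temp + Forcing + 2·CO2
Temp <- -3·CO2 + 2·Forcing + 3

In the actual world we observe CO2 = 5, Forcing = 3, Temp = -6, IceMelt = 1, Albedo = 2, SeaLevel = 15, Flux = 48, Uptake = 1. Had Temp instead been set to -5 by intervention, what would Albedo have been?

do(Temp=-5) replaces the equation Temp <- -3·CO2 + 2·Forcing + 3 with the constant Temp = -5.
IceMelt = 2·Temp + Forcing + 2·CO2  [with Temp=-5, Forcing=3, CO2=5]  = 3
Albedo = min(IceMelt, Forcing) + 1  [with IceMelt=3, Forcing=3]  = 4

4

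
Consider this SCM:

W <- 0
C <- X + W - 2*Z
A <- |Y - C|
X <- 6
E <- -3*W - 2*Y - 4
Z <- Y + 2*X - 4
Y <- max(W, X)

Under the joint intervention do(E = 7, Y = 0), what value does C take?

-10

Under do(E = 7, Y = 0), each intervened variable's structural equation is replaced by its fixed value.
Z = Y + 2*X - 4  [with Y=0, X=6]  = 8
C = X + W - 2*Z  [with X=6, W=0, Z=8]  = -10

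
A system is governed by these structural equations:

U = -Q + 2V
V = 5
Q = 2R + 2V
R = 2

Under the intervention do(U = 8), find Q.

14

Under do(U=8), the mechanism U = -Q + 2V is discarded; U is fixed at 8.
Since Q is not a descendant of the intervened variable, it is unaffected.
Q = 2R + 2V  [with R=2, V=5]  = 14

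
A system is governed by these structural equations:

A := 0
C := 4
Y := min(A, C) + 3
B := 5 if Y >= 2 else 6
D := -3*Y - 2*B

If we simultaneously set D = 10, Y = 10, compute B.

5

Under do(D = 10, Y = 10), each intervened variable's structural equation is replaced by its fixed value.
B = 5 if Y >= 2 else 6  [with Y=10]  = 5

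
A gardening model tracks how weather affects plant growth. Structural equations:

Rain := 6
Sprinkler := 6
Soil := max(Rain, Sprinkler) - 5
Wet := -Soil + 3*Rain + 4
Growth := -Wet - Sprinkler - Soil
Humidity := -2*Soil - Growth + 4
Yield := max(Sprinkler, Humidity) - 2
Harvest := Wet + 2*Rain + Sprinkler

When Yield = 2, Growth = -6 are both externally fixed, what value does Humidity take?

Setting Yield = 2, Growth = -6 by intervention discards those variables' equations.
Soil = max(Rain, Sprinkler) - 5  [with Rain=6, Sprinkler=6]  = 1
Humidity = -2*Soil - Growth + 4  [with Soil=1, Growth=-6]  = 8

8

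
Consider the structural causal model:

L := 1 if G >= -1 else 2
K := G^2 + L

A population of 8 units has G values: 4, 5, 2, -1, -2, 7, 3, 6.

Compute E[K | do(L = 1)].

Under do(L=1), L's equation is replaced by L=1 for every unit. Per-unit K: 17, 26, 5, 2, 5, 50, 10, 37. Mean = 19.

19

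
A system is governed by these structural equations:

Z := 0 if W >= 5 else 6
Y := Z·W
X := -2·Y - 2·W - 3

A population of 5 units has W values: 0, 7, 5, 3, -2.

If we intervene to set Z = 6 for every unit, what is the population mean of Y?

Under do(Z=6), Z's equation is replaced by Z=6 for every unit. Per-unit Y: 0, 42, 30, 18, -12. Mean = 15.6.

15.6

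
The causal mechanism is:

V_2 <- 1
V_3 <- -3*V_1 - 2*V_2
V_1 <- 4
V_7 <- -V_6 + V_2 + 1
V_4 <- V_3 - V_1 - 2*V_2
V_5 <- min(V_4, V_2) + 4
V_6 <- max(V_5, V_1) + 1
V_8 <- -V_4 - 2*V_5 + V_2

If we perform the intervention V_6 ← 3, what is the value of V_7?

-1

Intervening sets V_6 = 3 and removes its equation (V_6 <- max(V_5, V_1) + 1).
V_7 = -V_6 + V_2 + 1  [with V_6=3, V_2=1]  = -1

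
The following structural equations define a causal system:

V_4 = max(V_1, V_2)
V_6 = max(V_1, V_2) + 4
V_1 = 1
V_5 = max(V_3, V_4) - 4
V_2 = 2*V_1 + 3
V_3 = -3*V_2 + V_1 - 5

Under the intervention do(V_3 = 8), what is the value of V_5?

4

do(V_3=8) replaces the equation V_3 = -3*V_2 + V_1 - 5 with the constant V_3 = 8.
V_2 = 2*V_1 + 3  [with V_1=1]  = 5
V_4 = max(V_1, V_2)  [with V_1=1, V_2=5]  = 5
V_5 = max(V_3, V_4) - 4  [with V_3=8, V_4=5]  = 4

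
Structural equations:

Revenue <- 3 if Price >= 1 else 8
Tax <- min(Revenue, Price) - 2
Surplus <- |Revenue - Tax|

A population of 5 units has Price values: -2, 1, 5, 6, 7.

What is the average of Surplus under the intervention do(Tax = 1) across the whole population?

Under do(Tax=1), Tax's equation is replaced by Tax=1 for every unit. Per-unit Surplus: 7, 2, 2, 2, 2. Mean = 3.

3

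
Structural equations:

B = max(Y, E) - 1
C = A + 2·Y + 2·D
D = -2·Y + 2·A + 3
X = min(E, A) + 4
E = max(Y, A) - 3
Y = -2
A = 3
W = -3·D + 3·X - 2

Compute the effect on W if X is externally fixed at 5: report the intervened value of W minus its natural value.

3

do(X=5) replaces the equation X = min(E, A) + 4 with the constant X = 5.
D = -2·Y + 2·A + 3  [with Y=-2, A=3]  = 13
W = -3·D + 3·X - 2  [with D=13, X=5]  = -26
Without intervention: E = max(Y, A) - 3  [with Y=-2, A=3]  = 0; X = min(E, A) + 4  [with E=0, A=3]  = 4; D = -2·Y + 2·A + 3  [with Y=-2, A=3]  = 13; W = -3·D + 3·X - 2  [with D=13, X=4]  = -29.
Change = -26 − (-29) = 3.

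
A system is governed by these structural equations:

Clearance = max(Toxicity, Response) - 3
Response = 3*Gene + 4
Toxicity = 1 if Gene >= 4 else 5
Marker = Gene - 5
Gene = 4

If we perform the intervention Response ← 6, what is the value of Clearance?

3

do(Response=6) replaces the equation Response = 3*Gene + 4 with the constant Response = 6.
Toxicity = 1 if Gene >= 4 else 5  [with Gene=4]  = 1
Clearance = max(Toxicity, Response) - 3  [with Toxicity=1, Response=6]  = 3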